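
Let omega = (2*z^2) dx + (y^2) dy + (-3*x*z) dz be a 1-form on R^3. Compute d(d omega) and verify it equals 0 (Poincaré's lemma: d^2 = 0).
d(d omega) = 0

Step 1: d omega = sum_{i<j} (∂f_j/∂x_i - ∂f_i/∂x_j) dx_i ∧ dx_j:
  coeff of dx ∧ dy: 0
  coeff of dx ∧ dz: -7*z
  coeff of dy ∧ dz: 0
Step 2: Apply d again to each 2-form coefficient. The only possible 3-form in R^3 is dx ∧ dy ∧ dz, with coefficient
  ∂(coeff of dy∧dz)/∂x - ∂(coeff of dx∧dz)/∂y + ∂(coeff of dx∧dy)/∂z
  = ∂/∂x (0) - ∂/∂y (-7*z) + ∂/∂z (0).
Each of these terms simplifies to sums of mixed partials that cancel in pairs. The result is 0 (by equality of mixed partials for smooth functions — Schwarz / Clairaut).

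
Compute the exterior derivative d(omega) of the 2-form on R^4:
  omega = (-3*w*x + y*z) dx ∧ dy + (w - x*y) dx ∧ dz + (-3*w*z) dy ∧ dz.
d(omega) = (x + y) dx ∧ dy ∧ dz + (-3*x) dx ∧ dy ∧ dw + (1) dx ∧ dz ∧ dw + (-3*z) dy ∧ dz ∧ dw

For a 2-form omega = sum_{i<j} g_{ij} dx_i ∧ dx_j, the exterior derivative is
  d(omega) = sum_{i<j} d(g_{ij}) ∧ dx_i ∧ dx_j = sum_{i<j, k} (∂g_{ij}/∂x_k) dx_k ∧ dx_i ∧ dx_j.
Expand each term, using dx_k ∧ dx_i ∧ dx_j = sgn(permutation) dx_{(a)} ∧ dx_{(b)} ∧ dx_{(c)} with (a < b < c) sorted:
  d(-3*w*x + y*z) includes (∂/∂z)(-3*w*x + y*z) dz = (y) dz, which multiplied by dx ∧ dy gives (y) dx ∧ dy ∧ dz
  d(-3*w*x + y*z) includes (∂/∂w)(-3*w*x + y*z) dw = (-3*x) dw, which multiplied by dx ∧ dy gives (-3*x) dx ∧ dy ∧ dw
  d(w - x*y) includes (∂/∂y)(w - x*y) dy = (-x) dy, which multiplied by dx ∧ dz gives (x) dx ∧ dy ∧ dz
  d(w - x*y) includes (∂/∂w)(w - x*y) dw = (1) dw, which multiplied by dx ∧ dz gives (1) dx ∧ dz ∧ dw
  d(-3*w*z) includes (∂/∂w)(-3*w*z) dw = (-3*z) dw, which multiplied by dy ∧ dz gives (-3*z) dy ∧ dz ∧ dw
Collecting like 3-forms: d(omega) = (x + y) dx ∧ dy ∧ dz + (-3*x) dx ∧ dy ∧ dw + (1) dx ∧ dz ∧ dw + (-3*z) dy ∧ dz ∧ dw.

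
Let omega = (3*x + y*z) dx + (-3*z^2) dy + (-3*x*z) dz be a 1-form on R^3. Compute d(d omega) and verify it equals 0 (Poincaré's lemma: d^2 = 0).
d(d omega) = 0

Step 1: d omega = sum_{i<j} (∂f_j/∂x_i - ∂f_i/∂x_j) dx_i ∧ dx_j:
  coeff of dx ∧ dy: -z
  coeff of dx ∧ dz: -y - 3*z
  coeff of dy ∧ dz: 6*z
Step 2: Apply d again to each 2-form coefficient. The only possible 3-form in R^3 is dx ∧ dy ∧ dz, with coefficient
  ∂(coeff of dy∧dz)/∂x - ∂(coeff of dx∧dz)/∂y + ∂(coeff of dx∧dy)/∂z
  = ∂/∂x (6*z) - ∂/∂y (-y - 3*z) + ∂/∂z (-z).
Each of these terms simplifies to sums of mixed partials that cancel in pairs. The result is 0 (by equality of mixed partials for smooth functions — Schwarz / Clairaut).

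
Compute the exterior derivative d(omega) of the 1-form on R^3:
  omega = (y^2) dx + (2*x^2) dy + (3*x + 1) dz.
d(omega) = (4*x - 2*y) dx ∧ dy + (3) dx ∧ dz

For a 1-form omega = sum_i f_i dx_i, the exterior derivative is
  d(omega) = sum_{i < j} (∂f_j/∂x_i - ∂f_i/∂x_j) dx_i ∧ dx_j.
  coefficient of dx ∧ dy: ∂f_2/∂x - ∂f_1/∂y = ∂(2*x^2)/∂x - ∂(y^2)/∂y = 4*x - 2*y
  coefficient of dx ∧ dz: ∂f_3/∂x - ∂f_1/∂z = ∂(3*x + 1)/∂x - ∂(y^2)/∂z = 3
Assembling: d(omega) = (4*x - 2*y) dx ∧ dy + (3) dx ∧ dz.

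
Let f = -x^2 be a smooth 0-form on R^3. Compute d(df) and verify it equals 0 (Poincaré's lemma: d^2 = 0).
d(df) = 0

Step 1: df = sum_i (∂f/∂x_i) dx_i = (-2*x) dx + (0) dy + (0) dz.
Step 2: Apply d again. Using the 1-form formula, the coefficient of dx ∧ dy in d(df) is ∂^2 f/∂x ∂y - ∂^2 f/∂y ∂x = (0) - (0) = 0 (equality of mixed partials for smooth f).
Similarly for dx ∧ dz and dy ∧ dz — all coefficients vanish. So d(df) = 0.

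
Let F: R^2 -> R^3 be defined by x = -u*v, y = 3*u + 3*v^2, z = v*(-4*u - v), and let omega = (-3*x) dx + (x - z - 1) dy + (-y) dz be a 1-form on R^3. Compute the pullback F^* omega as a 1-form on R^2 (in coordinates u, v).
F^* omega = (-3*u*v^2 + 21*u*v + 12*v^3 + 3*v^2 - 3) du + (-3*u^2*v + 12*u^2 + 30*u*v^2 + 6*u*v + 12*v^3 - 6*v) dv

Using F^*(f dg) = (f ∘ F) d(g ∘ F), substitute each coordinate x_i by F_i(u, v) in f_i, and replace dx_i by d F_i = (∂F_i/∂u) du + (∂F_i/∂v) dv.
  For the x component: f_1(F) = 3*u*v; d F_1 = (-v) du + (-u) dv
  For the y component: f_2(F) = 3*u*v + v^2 - 1; d F_2 = (3) du + (6*v) dv
  For the z component: f_3(F) = -3*u - 3*v^2; d F_3 = (-4*v) du + (-4*u - 2*v) dv
Combining and collecting du, dv coefficients:
  coeff of du: -3*u*v^2 + 21*u*v + 12*v^3 + 3*v^2 - 3
  coeff of dv: -3*u^2*v + 12*u^2 + 30*u*v^2 + 6*u*v + 12*v^3 - 6*v
F^* omega = (-3*u*v^2 + 21*u*v + 12*v^3 + 3*v^2 - 3) du + (-3*u^2*v + 12*u^2 + 30*u*v^2 + 6*u*v + 12*v^3 - 6*v) dv.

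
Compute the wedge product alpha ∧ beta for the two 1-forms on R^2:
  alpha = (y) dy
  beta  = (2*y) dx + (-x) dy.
alpha ∧ beta = (-2*y^2) dx ∧ dy

Distribute the wedge, using dx_i ∧ dx_j = -dx_j ∧ dx_i and dx_i ∧ dx_i = 0. For each pair (i, j) with i < j, the coefficient of dx_i ∧ dx_j in alpha ∧ beta is (alpha_i * beta_j - alpha_j * beta_i). Collecting: alpha ∧ beta = (-2*y^2) dx ∧ dy.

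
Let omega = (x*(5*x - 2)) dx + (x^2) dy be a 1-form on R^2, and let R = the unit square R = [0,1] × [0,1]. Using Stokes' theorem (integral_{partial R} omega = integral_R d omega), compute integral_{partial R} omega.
integral_(partial R) omega = 1

Stokes: integral_partial_R omega = integral_R d omega with d omega = (∂Q/∂x - ∂P/∂y) dx ∧ dy.
  ∂Q/∂x = 2*x
  ∂P/∂y = 0
  integrand = ∂Q/∂x - ∂P/∂y = 2*x.
Integrating over R: integral_0^1 integral_0^1 (2*x) dx dy = 1.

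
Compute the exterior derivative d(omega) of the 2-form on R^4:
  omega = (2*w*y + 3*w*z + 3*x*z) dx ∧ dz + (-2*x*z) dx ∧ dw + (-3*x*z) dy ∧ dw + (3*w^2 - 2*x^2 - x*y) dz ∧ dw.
d(omega) = (-2*w) dx ∧ dy ∧ dz + (-2*x + y + 3*z) dx ∧ dz ∧ dw + (-3*z) dx ∧ dy ∧ dw + (2*x) dy ∧ dz ∧ dw

For a 2-form omega = sum_{i<j} g_{ij} dx_i ∧ dx_j, the exterior derivative is
  d(omega) = sum_{i<j} d(g_{ij}) ∧ dx_i ∧ dx_j = sum_{i<j, k} (∂g_{ij}/∂x_k) dx_k ∧ dx_i ∧ dx_j.
Expand each term, using dx_k ∧ dx_i ∧ dx_j = sgn(permutation) dx_{(a)} ∧ dx_{(b)} ∧ dx_{(c)} with (a < b < c) sorted:
  d(2*w*y + 3*w*z + 3*x*z) includes (∂/∂y)(2*w*y + 3*w*z + 3*x*z) dy = (2*w) dy, which multiplied by dx ∧ dz gives (-2*w) dx ∧ dy ∧ dz
  d(2*w*y + 3*w*z + 3*x*z) includes (∂/∂w)(2*w*y + 3*w*z + 3*x*z) dw = (2*y + 3*z) dw, which multiplied by dx ∧ dz gives (2*y + 3*z) dx ∧ dz ∧ dw
  d(-2*x*z) includes (∂/∂z)(-2*x*z) dz = (-2*x) dz, which multiplied by dx ∧ dw gives (2*x) dx ∧ dz ∧ dw
  d(-3*x*z) includes (∂/∂x)(-3*x*z) dx = (-3*z) dx, which multiplied by dy ∧ dw gives (-3*z) dx ∧ dy ∧ dw
  d(-3*x*z) includes (∂/∂z)(-3*x*z) dz = (-3*x) dz, which multiplied by dy ∧ dw gives (3*x) dy ∧ dz ∧ dw
  d(3*w^2 - 2*x^2 - x*y) includes (∂/∂x)(3*w^2 - 2*x^2 - x*y) dx = (-4*x - y) dx, which multiplied by dz ∧ dw gives (-4*x - y) dx ∧ dz ∧ dw
  d(3*w^2 - 2*x^2 - x*y) includes (∂/∂y)(3*w^2 - 2*x^2 - x*y) dy = (-x) dy, which multiplied by dz ∧ dw gives (-x) dy ∧ dz ∧ dw
Collecting like 3-forms: d(omega) = (-2*w) dx ∧ dy ∧ dz + (-2*x + y + 3*z) dx ∧ dz ∧ dw + (-3*z) dx ∧ dy ∧ dw + (2*x) dy ∧ dz ∧ dw.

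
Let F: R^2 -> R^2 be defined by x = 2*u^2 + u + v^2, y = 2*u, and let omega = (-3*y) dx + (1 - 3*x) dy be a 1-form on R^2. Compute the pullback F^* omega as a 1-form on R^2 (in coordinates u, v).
F^* omega = (-36*u^2 - 12*u - 6*v^2 + 2) du + (-12*u*v) dv

Using F^*(f dg) = (f ∘ F) d(g ∘ F), substitute each coordinate x_i by F_i(u, v) in f_i, and replace dx_i by d F_i = (∂F_i/∂u) du + (∂F_i/∂v) dv.
  For the x component: f_1(F) = -6*u; d F_1 = (4*u + 1) du + (2*v) dv
  For the y component: f_2(F) = -6*u^2 - 3*u - 3*v^2 + 1; d F_2 = (2) du + (0) dv
Combining and collecting du, dv coefficients:
  coeff of du: -36*u^2 - 12*u - 6*v^2 + 2
  coeff of dv: -12*u*v
F^* omega = (-36*u^2 - 12*u - 6*v^2 + 2) du + (-12*u*v) dv.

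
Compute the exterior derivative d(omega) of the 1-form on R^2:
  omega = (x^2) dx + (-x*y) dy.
d(omega) = (-y) dx ∧ dy

For a 1-form omega = sum_i f_i dx_i, the exterior derivative is
  d(omega) = sum_{i < j} (∂f_j/∂x_i - ∂f_i/∂x_j) dx_i ∧ dx_j.
  coefficient of dx ∧ dy: ∂f_2/∂x - ∂f_1/∂y = ∂(-x*y)/∂x - ∂(x^2)/∂y = -y
Assembling: d(omega) = (-y) dx ∧ dy.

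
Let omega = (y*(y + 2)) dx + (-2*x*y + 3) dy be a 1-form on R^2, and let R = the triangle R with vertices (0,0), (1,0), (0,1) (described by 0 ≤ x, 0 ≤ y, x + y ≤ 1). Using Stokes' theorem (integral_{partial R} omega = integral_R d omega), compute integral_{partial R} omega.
integral_(partial R) omega = -5/3

Stokes: integral_partial_R omega = integral_R d omega with d omega = (∂Q/∂x - ∂P/∂y) dx ∧ dy.
  ∂Q/∂x = -2*y
  ∂P/∂y = 2*y + 2
  integrand = ∂Q/∂x - ∂P/∂y = -4*y - 2.
Integrating over R: integral_0^1 integral_0^{1-x} (-4*y - 2) dy dx = -5/3.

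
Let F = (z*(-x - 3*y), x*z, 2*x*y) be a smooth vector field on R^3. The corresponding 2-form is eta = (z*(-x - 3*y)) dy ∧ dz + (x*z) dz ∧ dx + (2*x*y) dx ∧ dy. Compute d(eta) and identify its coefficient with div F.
d(eta) = (-z) dx ∧ dy ∧ dz; div F = -z

For a 2-form in R^3 of the form above, applying d gives a 3-form with coefficient ∂P/∂x + ∂Q/∂y + ∂R/∂z:
  ∂P/∂x = -z
  ∂Q/∂y = 0
  ∂R/∂z = 0
Sum = -z, which is exactly div F.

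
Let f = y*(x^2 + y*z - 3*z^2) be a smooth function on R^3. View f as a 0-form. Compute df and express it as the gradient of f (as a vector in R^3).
df = (2*x*y) dx + (x^2 + 2*y*z - 3*z^2) dy + (y*(y - 6*z)) dz; grad f = (2*x*y, x^2 + 2*y*z - 3*z^2, y*(y - 6*z))

For a 0-form f, d f = (∂f/∂x) dx + (∂f/∂y) dy + (∂f/∂z) dz. The components of the vector representation are exactly the entries of grad f in Cartesian coordinates:
  ∂f/∂x = 2*x*y
  ∂f/∂y = x^2 + 2*y*z - 3*z^2
  ∂f/∂z = y*(y - 6*z).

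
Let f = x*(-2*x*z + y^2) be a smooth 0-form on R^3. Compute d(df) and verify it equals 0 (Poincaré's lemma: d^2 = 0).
d(df) = 0

Step 1: df = sum_i (∂f/∂x_i) dx_i = (-4*x*z + y^2) dx + (2*x*y) dy + (-2*x^2) dz.
Step 2: Apply d again. Using the 1-form formula, the coefficient of dx ∧ dy in d(df) is ∂^2 f/∂x ∂y - ∂^2 f/∂y ∂x = (2*y) - (2*y) = 0 (equality of mixed partials for smooth f).
Similarly for dx ∧ dz and dy ∧ dz — all coefficients vanish. So d(df) = 0.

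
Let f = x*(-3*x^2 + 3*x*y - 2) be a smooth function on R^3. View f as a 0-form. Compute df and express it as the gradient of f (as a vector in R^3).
df = (-9*x^2 + 6*x*y - 2) dx + (3*x^2) dy + (0) dz; grad f = (-9*x^2 + 6*x*y - 2, 3*x^2, 0)

For a 0-form f, d f = (∂f/∂x) dx + (∂f/∂y) dy + (∂f/∂z) dz. The components of the vector representation are exactly the entries of grad f in Cartesian coordinates:
  ∂f/∂x = -9*x^2 + 6*x*y - 2
  ∂f/∂y = 3*x^2
  ∂f/∂z = 0.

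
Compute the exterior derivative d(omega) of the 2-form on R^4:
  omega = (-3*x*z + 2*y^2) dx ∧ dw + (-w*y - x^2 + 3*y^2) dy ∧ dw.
d(omega) = (-2*x - 4*y) dx ∧ dy ∧ dw + (3*x) dx ∧ dz ∧ dw

For a 2-form omega = sum_{i<j} g_{ij} dx_i ∧ dx_j, the exterior derivative is
  d(omega) = sum_{i<j} d(g_{ij}) ∧ dx_i ∧ dx_j = sum_{i<j, k} (∂g_{ij}/∂x_k) dx_k ∧ dx_i ∧ dx_j.
Expand each term, using dx_k ∧ dx_i ∧ dx_j = sgn(permutation) dx_{(a)} ∧ dx_{(b)} ∧ dx_{(c)} with (a < b < c) sorted:
  d(-3*x*z + 2*y^2) includes (∂/∂y)(-3*x*z + 2*y^2) dy = (4*y) dy, which multiplied by dx ∧ dw gives (-4*y) dx ∧ dy ∧ dw
  d(-3*x*z + 2*y^2) includes (∂/∂z)(-3*x*z + 2*y^2) dz = (-3*x) dz, which multiplied by dx ∧ dw gives (3*x) dx ∧ dz ∧ dw
  d(-w*y - x^2 + 3*y^2) includes (∂/∂x)(-w*y - x^2 + 3*y^2) dx = (-2*x) dx, which multiplied by dy ∧ dw gives (-2*x) dx ∧ dy ∧ dw
Collecting like 3-forms: d(omega) = (-2*x - 4*y) dx ∧ dy ∧ dw + (3*x) dx ∧ dz ∧ dw.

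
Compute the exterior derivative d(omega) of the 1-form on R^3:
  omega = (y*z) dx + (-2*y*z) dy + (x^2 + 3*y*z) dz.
d(omega) = (-z) dx ∧ dy + (2*x - y) dx ∧ dz + (2*y + 3*z) dy ∧ dz

For a 1-form omega = sum_i f_i dx_i, the exterior derivative is
  d(omega) = sum_{i < j} (∂f_j/∂x_i - ∂f_i/∂x_j) dx_i ∧ dx_j.
  coefficient of dx ∧ dy: ∂f_2/∂x - ∂f_1/∂y = ∂(-2*y*z)/∂x - ∂(y*z)/∂y = -z
  coefficient of dx ∧ dz: ∂f_3/∂x - ∂f_1/∂z = ∂(x^2 + 3*y*z)/∂x - ∂(y*z)/∂z = 2*x - y
  coefficient of dy ∧ dz: ∂f_3/∂y - ∂f_2/∂z = ∂(x^2 + 3*y*z)/∂y - ∂(-2*y*z)/∂z = 2*y + 3*z
Assembling: d(omega) = (-z) dx ∧ dy + (2*x - y) dx ∧ dz + (2*y + 3*z) dy ∧ dz.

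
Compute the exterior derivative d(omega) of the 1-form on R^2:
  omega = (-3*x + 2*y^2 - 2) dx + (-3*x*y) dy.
d(omega) = (-7*y) dx ∧ dy

For a 1-form omega = sum_i f_i dx_i, the exterior derivative is
  d(omega) = sum_{i < j} (∂f_j/∂x_i - ∂f_i/∂x_j) dx_i ∧ dx_j.
  coefficient of dx ∧ dy: ∂f_2/∂x - ∂f_1/∂y = ∂(-3*x*y)/∂x - ∂(-3*x + 2*y^2 - 2)/∂y = -7*y
Assembling: d(omega) = (-7*y) dx ∧ dy.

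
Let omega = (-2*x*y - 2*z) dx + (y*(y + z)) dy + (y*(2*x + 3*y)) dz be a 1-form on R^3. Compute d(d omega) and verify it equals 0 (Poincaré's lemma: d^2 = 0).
d(d omega) = 0

Step 1: d omega = sum_{i<j} (∂f_j/∂x_i - ∂f_i/∂x_j) dx_i ∧ dx_j:
  coeff of dx ∧ dy: 2*x
  coeff of dx ∧ dz: 2*y + 2
  coeff of dy ∧ dz: 2*x + 5*y
Step 2: Apply d again to each 2-form coefficient. The only possible 3-form in R^3 is dx ∧ dy ∧ dz, with coefficient
  ∂(coeff of dy∧dz)/∂x - ∂(coeff of dx∧dz)/∂y + ∂(coeff of dx∧dy)/∂z
  = ∂/∂x (2*x + 5*y) - ∂/∂y (2*y + 2) + ∂/∂z (2*x).
Each of these terms simplifies to sums of mixed partials that cancel in pairs. The result is 0 (by equality of mixed partials for smooth functions — Schwarz / Clairaut).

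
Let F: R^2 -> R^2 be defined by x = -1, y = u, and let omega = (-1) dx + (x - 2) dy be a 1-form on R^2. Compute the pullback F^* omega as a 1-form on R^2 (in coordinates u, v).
F^* omega = (-3) du

Using F^*(f dg) = (f ∘ F) d(g ∘ F), substitute each coordinate x_i by F_i(u, v) in f_i, and replace dx_i by d F_i = (∂F_i/∂u) du + (∂F_i/∂v) dv.
  For the x component: f_1(F) = -1; d F_1 = (0) du + (0) dv
  For the y component: f_2(F) = -3; d F_2 = (1) du + (0) dv
Combining and collecting du, dv coefficients:
  coeff of du: -3
  coeff of dv: 0
F^* omega = (-3) du.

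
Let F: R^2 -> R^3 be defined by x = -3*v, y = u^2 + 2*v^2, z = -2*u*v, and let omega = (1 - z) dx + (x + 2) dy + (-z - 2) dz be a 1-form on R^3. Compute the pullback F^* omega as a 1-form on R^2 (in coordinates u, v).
F^* omega = (-4*u*v^2 - 6*u*v + 4*u + 4*v) du + (-4*u^2*v - 6*u*v + 4*u - 12*v^2 + 8*v - 3) dv

Using F^*(f dg) = (f ∘ F) d(g ∘ F), substitute each coordinate x_i by F_i(u, v) in f_i, and replace dx_i by d F_i = (∂F_i/∂u) du + (∂F_i/∂v) dv.
  For the x component: f_1(F) = 2*u*v + 1; d F_1 = (0) du + (-3) dv
  For the y component: f_2(F) = 2 - 3*v; d F_2 = (2*u) du + (4*v) dv
  For the z component: f_3(F) = 2*u*v - 2; d F_3 = (-2*v) du + (-2*u) dv
Combining and collecting du, dv coefficients:
  coeff of du: -4*u*v^2 - 6*u*v + 4*u + 4*v
  coeff of dv: -4*u^2*v - 6*u*v + 4*u - 12*v^2 + 8*v - 3
F^* omega = (-4*u*v^2 - 6*u*v + 4*u + 4*v) du + (-4*u^2*v - 6*u*v + 4*u - 12*v^2 + 8*v - 3) dv.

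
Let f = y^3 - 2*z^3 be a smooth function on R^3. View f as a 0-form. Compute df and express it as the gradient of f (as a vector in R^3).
df = (0) dx + (3*y^2) dy + (-6*z^2) dz; grad f = (0, 3*y^2, -6*z^2)

For a 0-form f, d f = (∂f/∂x) dx + (∂f/∂y) dy + (∂f/∂z) dz. The components of the vector representation are exactly the entries of grad f in Cartesian coordinates:
  ∂f/∂x = 0
  ∂f/∂y = 3*y^2
  ∂f/∂z = -6*z^2.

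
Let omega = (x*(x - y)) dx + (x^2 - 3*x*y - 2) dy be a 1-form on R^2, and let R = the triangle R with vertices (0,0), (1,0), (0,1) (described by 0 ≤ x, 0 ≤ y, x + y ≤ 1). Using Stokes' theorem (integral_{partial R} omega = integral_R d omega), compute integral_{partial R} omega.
integral_(partial R) omega = 0

Stokes: integral_partial_R omega = integral_R d omega with d omega = (∂Q/∂x - ∂P/∂y) dx ∧ dy.
  ∂Q/∂x = 2*x - 3*y
  ∂P/∂y = -x
  integrand = ∂Q/∂x - ∂P/∂y = 3*x - 3*y.
Integrating over R: integral_0^1 integral_0^{1-x} (3*x - 3*y) dy dx = 0.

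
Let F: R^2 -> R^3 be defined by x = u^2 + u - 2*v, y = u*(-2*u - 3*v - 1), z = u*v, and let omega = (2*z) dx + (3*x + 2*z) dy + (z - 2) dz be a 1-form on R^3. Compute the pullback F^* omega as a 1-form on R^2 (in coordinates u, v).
F^* omega = (-12*u^3 - 13*u^2*v - 15*u^2 - 5*u*v^2 + 15*u*v - 3*u + 18*v^2 + 4*v) du + (u*(-9*u^2 - 5*u*v - 9*u + 14*v - 2)) dv

Using F^*(f dg) = (f ∘ F) d(g ∘ F), substitute each coordinate x_i by F_i(u, v) in f_i, and replace dx_i by d F_i = (∂F_i/∂u) du + (∂F_i/∂v) dv.
  For the x component: f_1(F) = 2*u*v; d F_1 = (2*u + 1) du + (-2) dv
  For the y component: f_2(F) = 3*u^2 + 2*u*v + 3*u - 6*v; d F_2 = (-4*u - 3*v - 1) du + (-3*u) dv
  For the z component: f_3(F) = u*v - 2; d F_3 = (v) du + (u) dv
Combining and collecting du, dv coefficients:
  coeff of du: -12*u^3 - 13*u^2*v - 15*u^2 - 5*u*v^2 + 15*u*v - 3*u + 18*v^2 + 4*v
  coeff of dv: u*(-9*u^2 - 5*u*v - 9*u + 14*v - 2)
F^* omega = (-12*u^3 - 13*u^2*v - 15*u^2 - 5*u*v^2 + 15*u*v - 3*u + 18*v^2 + 4*v) du + (u*(-9*u^2 - 5*u*v - 9*u + 14*v - 2)) dv.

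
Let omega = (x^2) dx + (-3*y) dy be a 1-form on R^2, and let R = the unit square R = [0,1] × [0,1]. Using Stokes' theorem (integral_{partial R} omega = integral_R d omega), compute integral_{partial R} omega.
integral_(partial R) omega = 0

Stokes: integral_partial_R omega = integral_R d omega with d omega = (∂Q/∂x - ∂P/∂y) dx ∧ dy.
  ∂Q/∂x = 0
  ∂P/∂y = 0
  integrand = ∂Q/∂x - ∂P/∂y = 0.
Integrating over R: integral_0^1 integral_0^1 (0) dx dy = 0.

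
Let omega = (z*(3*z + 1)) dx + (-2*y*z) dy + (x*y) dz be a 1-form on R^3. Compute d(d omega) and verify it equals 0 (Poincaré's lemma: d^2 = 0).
d(d omega) = 0

Step 1: d omega = sum_{i<j} (∂f_j/∂x_i - ∂f_i/∂x_j) dx_i ∧ dx_j:
  coeff of dx ∧ dy: 0
  coeff of dx ∧ dz: y - 6*z - 1
  coeff of dy ∧ dz: x + 2*y
Step 2: Apply d again to each 2-form coefficient. The only possible 3-form in R^3 is dx ∧ dy ∧ dz, with coefficient
  ∂(coeff of dy∧dz)/∂x - ∂(coeff of dx∧dz)/∂y + ∂(coeff of dx∧dy)/∂z
  = ∂/∂x (x + 2*y) - ∂/∂y (y - 6*z - 1) + ∂/∂z (0).
Each of these terms simplifies to sums of mixed partials that cancel in pairs. The result is 0 (by equality of mixed partials for smooth functions — Schwarz / Clairaut).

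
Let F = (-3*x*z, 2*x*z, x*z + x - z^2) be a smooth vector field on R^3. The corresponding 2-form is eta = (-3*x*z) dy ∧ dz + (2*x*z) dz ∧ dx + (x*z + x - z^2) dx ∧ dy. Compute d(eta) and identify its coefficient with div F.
d(eta) = (x - 5*z) dx ∧ dy ∧ dz; div F = x - 5*z

For a 2-form in R^3 of the form above, applying d gives a 3-form with coefficient ∂P/∂x + ∂Q/∂y + ∂R/∂z:
  ∂P/∂x = -3*z
  ∂Q/∂y = 0
  ∂R/∂z = x - 2*z
Sum = x - 5*z, which is exactly div F.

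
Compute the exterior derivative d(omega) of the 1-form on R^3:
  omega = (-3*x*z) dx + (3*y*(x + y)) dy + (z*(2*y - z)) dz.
d(omega) = (3*y) dx ∧ dy + (3*x) dx ∧ dz + (2*z) dy ∧ dz

For a 1-form omega = sum_i f_i dx_i, the exterior derivative is
  d(omega) = sum_{i < j} (∂f_j/∂x_i - ∂f_i/∂x_j) dx_i ∧ dx_j.
  coefficient of dx ∧ dy: ∂f_2/∂x - ∂f_1/∂y = ∂(3*y*(x + y))/∂x - ∂(-3*x*z)/∂y = 3*y
  coefficient of dx ∧ dz: ∂f_3/∂x - ∂f_1/∂z = ∂(z*(2*y - z))/∂x - ∂(-3*x*z)/∂z = 3*x
  coefficient of dy ∧ dz: ∂f_3/∂y - ∂f_2/∂z = ∂(z*(2*y - z))/∂y - ∂(3*y*(x + y))/∂z = 2*z
Assembling: d(omega) = (3*y) dx ∧ dy + (3*x) dx ∧ dz + (2*z) dy ∧ dz.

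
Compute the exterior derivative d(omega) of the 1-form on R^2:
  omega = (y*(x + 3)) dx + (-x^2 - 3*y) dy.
d(omega) = (-3*x - 3) dx ∧ dy

For a 1-form omega = sum_i f_i dx_i, the exterior derivative is
  d(omega) = sum_{i < j} (∂f_j/∂x_i - ∂f_i/∂x_j) dx_i ∧ dx_j.
  coefficient of dx ∧ dy: ∂f_2/∂x - ∂f_1/∂y = ∂(-x^2 - 3*y)/∂x - ∂(y*(x + 3))/∂y = -3*x - 3
Assembling: d(omega) = (-3*x - 3) dx ∧ dy.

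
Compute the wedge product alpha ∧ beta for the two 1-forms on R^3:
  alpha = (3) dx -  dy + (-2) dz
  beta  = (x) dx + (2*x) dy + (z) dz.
alpha ∧ beta = (7*x) dx ∧ dy + (2*x + 3*z) dx ∧ dz + (4*x - z) dy ∧ dz

Distribute the wedge, using dx_i ∧ dx_j = -dx_j ∧ dx_i and dx_i ∧ dx_i = 0. For each pair (i, j) with i < j, the coefficient of dx_i ∧ dx_j in alpha ∧ beta is (alpha_i * beta_j - alpha_j * beta_i). Collecting: alpha ∧ beta = (7*x) dx ∧ dy + (2*x + 3*z) dx ∧ dz + (4*x - z) dy ∧ dz.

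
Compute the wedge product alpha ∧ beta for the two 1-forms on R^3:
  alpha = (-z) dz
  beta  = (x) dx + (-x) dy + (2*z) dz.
alpha ∧ beta = (x*z) dx ∧ dz + (-x*z) dy ∧ dz

Distribute the wedge, using dx_i ∧ dx_j = -dx_j ∧ dx_i and dx_i ∧ dx_i = 0. For each pair (i, j) with i < j, the coefficient of dx_i ∧ dx_j in alpha ∧ beta is (alpha_i * beta_j - alpha_j * beta_i). Collecting: alpha ∧ beta = (x*z) dx ∧ dz + (-x*z) dy ∧ dz.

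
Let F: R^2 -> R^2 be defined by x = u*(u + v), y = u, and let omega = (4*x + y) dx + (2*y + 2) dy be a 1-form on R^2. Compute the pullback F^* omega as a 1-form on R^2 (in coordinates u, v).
F^* omega = (8*u^3 + 12*u^2*v + 2*u^2 + 4*u*v^2 + u*v + 2*u + 2) du + (u^2*(4*u + 4*v + 1)) dv

Using F^*(f dg) = (f ∘ F) d(g ∘ F), substitute each coordinate x_i by F_i(u, v) in f_i, and replace dx_i by d F_i = (∂F_i/∂u) du + (∂F_i/∂v) dv.
  For the x component: f_1(F) = u*(4*u + 4*v + 1); d F_1 = (2*u + v) du + (u) dv
  For the y component: f_2(F) = 2*u + 2; d F_2 = (1) du + (0) dv
Combining and collecting du, dv coefficients:
  coeff of du: 8*u^3 + 12*u^2*v + 2*u^2 + 4*u*v^2 + u*v + 2*u + 2
  coeff of dv: u^2*(4*u + 4*v + 1)
F^* omega = (8*u^3 + 12*u^2*v + 2*u^2 + 4*u*v^2 + u*v + 2*u + 2) du + (u^2*(4*u + 4*v + 1)) dv.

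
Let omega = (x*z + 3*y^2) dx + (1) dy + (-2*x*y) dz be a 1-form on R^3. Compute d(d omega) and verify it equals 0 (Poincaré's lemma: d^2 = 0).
d(d omega) = 0

Step 1: d omega = sum_{i<j} (∂f_j/∂x_i - ∂f_i/∂x_j) dx_i ∧ dx_j:
  coeff of dx ∧ dy: -6*y
  coeff of dx ∧ dz: -x - 2*y
  coeff of dy ∧ dz: -2*x
Step 2: Apply d again to each 2-form coefficient. The only possible 3-form in R^3 is dx ∧ dy ∧ dz, with coefficient
  ∂(coeff of dy∧dz)/∂x - ∂(coeff of dx∧dz)/∂y + ∂(coeff of dx∧dy)/∂z
  = ∂/∂x (-2*x) - ∂/∂y (-x - 2*y) + ∂/∂z (-6*y).
Each of these terms simplifies to sums of mixed partials that cancel in pairs. The result is 0 (by equality of mixed partials for smooth functions — Schwarz / Clairaut).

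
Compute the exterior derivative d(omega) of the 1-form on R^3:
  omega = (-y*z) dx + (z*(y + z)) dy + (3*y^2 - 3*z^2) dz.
d(omega) = (z) dx ∧ dy + (y) dx ∧ dz + (5*y - 2*z) dy ∧ dz

For a 1-form omega = sum_i f_i dx_i, the exterior derivative is
  d(omega) = sum_{i < j} (∂f_j/∂x_i - ∂f_i/∂x_j) dx_i ∧ dx_j.
  coefficient of dx ∧ dy: ∂f_2/∂x - ∂f_1/∂y = ∂(z*(y + z))/∂x - ∂(-y*z)/∂y = z
  coefficient of dx ∧ dz: ∂f_3/∂x - ∂f_1/∂z = ∂(3*y^2 - 3*z^2)/∂x - ∂(-y*z)/∂z = y
  coefficient of dy ∧ dz: ∂f_3/∂y - ∂f_2/∂z = ∂(3*y^2 - 3*z^2)/∂y - ∂(z*(y + z))/∂z = 5*y - 2*z
Assembling: d(omega) = (z) dx ∧ dy + (y) dx ∧ dz + (5*y - 2*z) dy ∧ dz.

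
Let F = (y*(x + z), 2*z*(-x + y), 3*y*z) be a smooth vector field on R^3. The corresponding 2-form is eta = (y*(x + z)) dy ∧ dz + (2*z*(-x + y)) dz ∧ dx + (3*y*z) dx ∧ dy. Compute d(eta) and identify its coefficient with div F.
d(eta) = (4*y + 2*z) dx ∧ dy ∧ dz; div F = 4*y + 2*z

For a 2-form in R^3 of the form above, applying d gives a 3-form with coefficient ∂P/∂x + ∂Q/∂y + ∂R/∂z:
  ∂P/∂x = y
  ∂Q/∂y = 2*z
  ∂R/∂z = 3*y
Sum = 4*y + 2*z, which is exactly div F.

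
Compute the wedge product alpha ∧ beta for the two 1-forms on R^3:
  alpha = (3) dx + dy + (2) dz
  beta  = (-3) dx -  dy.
alpha ∧ beta = (6) dx ∧ dz + (2) dy ∧ dz

Distribute the wedge, using dx_i ∧ dx_j = -dx_j ∧ dx_i and dx_i ∧ dx_i = 0. For each pair (i, j) with i < j, the coefficient of dx_i ∧ dx_j in alpha ∧ beta is (alpha_i * beta_j - alpha_j * beta_i). Collecting: alpha ∧ beta = (6) dx ∧ dz + (2) dy ∧ dz.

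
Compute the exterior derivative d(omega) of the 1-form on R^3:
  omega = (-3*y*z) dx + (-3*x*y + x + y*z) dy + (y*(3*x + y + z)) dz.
d(omega) = (-3*y + 3*z + 1) dx ∧ dy + (6*y) dx ∧ dz + (3*x + y + z) dy ∧ dz

For a 1-form omega = sum_i f_i dx_i, the exterior derivative is
  d(omega) = sum_{i < j} (∂f_j/∂x_i - ∂f_i/∂x_j) dx_i ∧ dx_j.
  coefficient of dx ∧ dy: ∂f_2/∂x - ∂f_1/∂y = ∂(-3*x*y + x + y*z)/∂x - ∂(-3*y*z)/∂y = -3*y + 3*z + 1
  coefficient of dx ∧ dz: ∂f_3/∂x - ∂f_1/∂z = ∂(y*(3*x + y + z))/∂x - ∂(-3*y*z)/∂z = 6*y
  coefficient of dy ∧ dz: ∂f_3/∂y - ∂f_2/∂z = ∂(y*(3*x + y + z))/∂y - ∂(-3*x*y + x + y*z)/∂z = 3*x + y + z
Assembling: d(omega) = (-3*y + 3*z + 1) dx ∧ dy + (6*y) dx ∧ dz + (3*x + y + z) dy ∧ dz.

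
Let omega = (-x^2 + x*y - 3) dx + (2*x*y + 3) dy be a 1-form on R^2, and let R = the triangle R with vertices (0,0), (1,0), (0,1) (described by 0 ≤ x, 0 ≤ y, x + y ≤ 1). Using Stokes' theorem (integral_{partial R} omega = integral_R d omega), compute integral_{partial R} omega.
integral_(partial R) omega = 1/6

Stokes: integral_partial_R omega = integral_R d omega with d omega = (∂Q/∂x - ∂P/∂y) dx ∧ dy.
  ∂Q/∂x = 2*y
  ∂P/∂y = x
  integrand = ∂Q/∂x - ∂P/∂y = -x + 2*y.
Integrating over R: integral_0^1 integral_0^{1-x} (-x + 2*y) dy dx = 1/6.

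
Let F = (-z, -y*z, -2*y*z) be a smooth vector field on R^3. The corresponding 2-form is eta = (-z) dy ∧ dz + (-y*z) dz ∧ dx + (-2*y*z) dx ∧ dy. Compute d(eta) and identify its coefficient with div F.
d(eta) = (-2*y - z) dx ∧ dy ∧ dz; div F = -2*y - z

For a 2-form in R^3 of the form above, applying d gives a 3-form with coefficient ∂P/∂x + ∂Q/∂y + ∂R/∂z:
  ∂P/∂x = 0
  ∂Q/∂y = -z
  ∂R/∂z = -2*y
Sum = -2*y - z, which is exactly div F.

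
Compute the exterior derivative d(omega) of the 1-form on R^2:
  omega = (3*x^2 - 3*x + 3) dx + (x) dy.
d(omega) = (1) dx ∧ dy

For a 1-form omega = sum_i f_i dx_i, the exterior derivative is
  d(omega) = sum_{i < j} (∂f_j/∂x_i - ∂f_i/∂x_j) dx_i ∧ dx_j.
  coefficient of dx ∧ dy: ∂f_2/∂x - ∂f_1/∂y = ∂(x)/∂x - ∂(3*x^2 - 3*x + 3)/∂y = 1
Assembling: d(omega) = (1) dx ∧ dy.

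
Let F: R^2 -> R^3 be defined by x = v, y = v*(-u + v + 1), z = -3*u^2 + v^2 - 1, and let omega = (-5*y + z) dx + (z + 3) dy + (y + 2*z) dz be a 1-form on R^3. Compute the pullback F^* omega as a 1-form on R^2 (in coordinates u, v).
F^* omega = (36*u^3 + 9*u^2*v - 18*u*v^2 - 6*u*v + 12*u - v^3 - 2*v) du + (3*u^3 - 18*u^2*v - 6*u^2 - 3*u*v^2 + 5*u*v - 2*u + 8*v^3 - v^2 - 5*v + 1) dv

Using F^*(f dg) = (f ∘ F) d(g ∘ F), substitute each coordinate x_i by F_i(u, v) in f_i, and replace dx_i by d F_i = (∂F_i/∂u) du + (∂F_i/∂v) dv.
  For the x component: f_1(F) = -3*u^2 + 5*u*v - 4*v^2 - 5*v - 1; d F_1 = (0) du + (1) dv
  For the y component: f_2(F) = -3*u^2 + v^2 + 2; d F_2 = (-v) du + (-u + 2*v + 1) dv
  For the z component: f_3(F) = -6*u^2 - u*v + 3*v^2 + v - 2; d F_3 = (-6*u) du + (2*v) dv
Combining and collecting du, dv coefficients:
  coeff of du: 36*u^3 + 9*u^2*v - 18*u*v^2 - 6*u*v + 12*u - v^3 - 2*v
  coeff of dv: 3*u^3 - 18*u^2*v - 6*u^2 - 3*u*v^2 + 5*u*v - 2*u + 8*v^3 - v^2 - 5*v + 1
F^* omega = (36*u^3 + 9*u^2*v - 18*u*v^2 - 6*u*v + 12*u - v^3 - 2*v) du + (3*u^3 - 18*u^2*v - 6*u^2 - 3*u*v^2 + 5*u*v - 2*u + 8*v^3 - v^2 - 5*v + 1) dv.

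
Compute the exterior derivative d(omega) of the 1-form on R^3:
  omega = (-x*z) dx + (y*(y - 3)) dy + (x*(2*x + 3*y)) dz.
d(omega) = (5*x + 3*y) dx ∧ dz + (3*x) dy ∧ dz

For a 1-form omega = sum_i f_i dx_i, the exterior derivative is
  d(omega) = sum_{i < j} (∂f_j/∂x_i - ∂f_i/∂x_j) dx_i ∧ dx_j.
  coefficient of dx ∧ dz: ∂f_3/∂x - ∂f_1/∂z = ∂(x*(2*x + 3*y))/∂x - ∂(-x*z)/∂z = 5*x + 3*y
  coefficient of dy ∧ dz: ∂f_3/∂y - ∂f_2/∂z = ∂(x*(2*x + 3*y))/∂y - ∂(y*(y - 3))/∂z = 3*x
Assembling: d(omega) = (5*x + 3*y) dx ∧ dz + (3*x) dy ∧ dz.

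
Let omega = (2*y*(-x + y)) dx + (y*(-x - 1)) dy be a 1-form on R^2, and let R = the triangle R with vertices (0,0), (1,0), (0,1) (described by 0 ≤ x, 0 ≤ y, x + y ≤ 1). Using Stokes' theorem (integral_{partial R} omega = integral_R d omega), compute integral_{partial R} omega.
integral_(partial R) omega = -1/2

Stokes: integral_partial_R omega = integral_R d omega with d omega = (∂Q/∂x - ∂P/∂y) dx ∧ dy.
  ∂Q/∂x = -y
  ∂P/∂y = -2*x + 4*y
  integrand = ∂Q/∂x - ∂P/∂y = 2*x - 5*y.
Integrating over R: integral_0^1 integral_0^{1-x} (2*x - 5*y) dy dx = -1/2.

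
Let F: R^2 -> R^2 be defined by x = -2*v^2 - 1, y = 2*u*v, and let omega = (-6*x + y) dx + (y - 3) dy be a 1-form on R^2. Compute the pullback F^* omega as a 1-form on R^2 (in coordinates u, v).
F^* omega = (2*v*(2*u*v - 3)) du + (4*u^2*v - 8*u*v^2 - 6*u - 48*v^3 - 24*v) dv

Using F^*(f dg) = (f ∘ F) d(g ∘ F), substitute each coordinate x_i by F_i(u, v) in f_i, and replace dx_i by d F_i = (∂F_i/∂u) du + (∂F_i/∂v) dv.
  For the x component: f_1(F) = 2*u*v + 12*v^2 + 6; d F_1 = (0) du + (-4*v) dv
  For the y component: f_2(F) = 2*u*v - 3; d F_2 = (2*v) du + (2*u) dv
Combining and collecting du, dv coefficients:
  coeff of du: 2*v*(2*u*v - 3)
  coeff of dv: 4*u^2*v - 8*u*v^2 - 6*u - 48*v^3 - 24*v
F^* omega = (2*v*(2*u*v - 3)) du + (4*u^2*v - 8*u*v^2 - 6*u - 48*v^3 - 24*v) dv.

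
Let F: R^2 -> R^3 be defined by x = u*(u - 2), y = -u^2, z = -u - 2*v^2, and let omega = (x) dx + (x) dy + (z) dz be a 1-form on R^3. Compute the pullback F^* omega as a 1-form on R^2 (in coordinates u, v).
F^* omega = (-2*u^2 + 5*u + 2*v^2) du + (4*v*(u + 2*v^2)) dv

Using F^*(f dg) = (f ∘ F) d(g ∘ F), substitute each coordinate x_i by F_i(u, v) in f_i, and replace dx_i by d F_i = (∂F_i/∂u) du + (∂F_i/∂v) dv.
  For the x component: f_1(F) = u*(u - 2); d F_1 = (2*u - 2) du + (0) dv
  For the y component: f_2(F) = u*(u - 2); d F_2 = (-2*u) du + (0) dv
  For the z component: f_3(F) = -u - 2*v^2; d F_3 = (-1) du + (-4*v) dv
Combining and collecting du, dv coefficients:
  coeff of du: -2*u^2 + 5*u + 2*v^2
  coeff of dv: 4*v*(u + 2*v^2)
F^* omega = (-2*u^2 + 5*u + 2*v^2) du + (4*v*(u + 2*v^2)) dv.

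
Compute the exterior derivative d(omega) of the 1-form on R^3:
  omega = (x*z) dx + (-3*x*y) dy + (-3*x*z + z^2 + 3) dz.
d(omega) = (-3*y) dx ∧ dy + (-x - 3*z) dx ∧ dz

For a 1-form omega = sum_i f_i dx_i, the exterior derivative is
  d(omega) = sum_{i < j} (∂f_j/∂x_i - ∂f_i/∂x_j) dx_i ∧ dx_j.
  coefficient of dx ∧ dy: ∂f_2/∂x - ∂f_1/∂y = ∂(-3*x*y)/∂x - ∂(x*z)/∂y = -3*y
  coefficient of dx ∧ dz: ∂f_3/∂x - ∂f_1/∂z = ∂(-3*x*z + z^2 + 3)/∂x - ∂(x*z)/∂z = -x - 3*z
Assembling: d(omega) = (-3*y) dx ∧ dy + (-x - 3*z) dx ∧ dz.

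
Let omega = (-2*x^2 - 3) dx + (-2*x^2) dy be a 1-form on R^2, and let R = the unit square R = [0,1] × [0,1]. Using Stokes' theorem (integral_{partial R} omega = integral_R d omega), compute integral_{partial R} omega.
integral_(partial R) omega = -2

Stokes: integral_partial_R omega = integral_R d omega with d omega = (∂Q/∂x - ∂P/∂y) dx ∧ dy.
  ∂Q/∂x = -4*x
  ∂P/∂y = 0
  integrand = ∂Q/∂x - ∂P/∂y = -4*x.
Integrating over R: integral_0^1 integral_0^1 (-4*x) dx dy = -2.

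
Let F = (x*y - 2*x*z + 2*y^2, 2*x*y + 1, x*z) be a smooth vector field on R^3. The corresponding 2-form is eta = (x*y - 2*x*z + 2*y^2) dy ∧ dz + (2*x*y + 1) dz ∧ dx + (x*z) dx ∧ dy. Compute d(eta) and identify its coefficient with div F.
d(eta) = (3*x + y - 2*z) dx ∧ dy ∧ dz; div F = 3*x + y - 2*z

For a 2-form in R^3 of the form above, applying d gives a 3-form with coefficient ∂P/∂x + ∂Q/∂y + ∂R/∂z:
  ∂P/∂x = y - 2*z
  ∂Q/∂y = 2*x
  ∂R/∂z = x
Sum = 3*x + y - 2*z, which is exactly div F.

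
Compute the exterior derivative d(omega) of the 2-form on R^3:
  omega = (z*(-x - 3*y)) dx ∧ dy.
d(omega) = (-x - 3*y) dx ∧ dy ∧ dz

For a 2-form omega = sum_{i<j} g_{ij} dx_i ∧ dx_j, the exterior derivative is
  d(omega) = sum_{i<j} d(g_{ij}) ∧ dx_i ∧ dx_j = sum_{i<j, k} (∂g_{ij}/∂x_k) dx_k ∧ dx_i ∧ dx_j.
Expand each term, using dx_k ∧ dx_i ∧ dx_j = sgn(permutation) dx_{(a)} ∧ dx_{(b)} ∧ dx_{(c)} with (a < b < c) sorted:
  d(z*(-x - 3*y)) includes (∂/∂z)(z*(-x - 3*y)) dz = (-x - 3*y) dz, which multiplied by dx ∧ dy gives (-x - 3*y) dx ∧ dy ∧ dz
Collecting like 3-forms: d(omega) = (-x - 3*y) dx ∧ dy ∧ dz.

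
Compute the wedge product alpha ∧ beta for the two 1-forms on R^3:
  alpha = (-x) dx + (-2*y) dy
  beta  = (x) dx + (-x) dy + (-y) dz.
alpha ∧ beta = (x*(x + 2*y)) dx ∧ dy + (x*y) dx ∧ dz + (2*y^2) dy ∧ dz

Distribute the wedge, using dx_i ∧ dx_j = -dx_j ∧ dx_i and dx_i ∧ dx_i = 0. For each pair (i, j) with i < j, the coefficient of dx_i ∧ dx_j in alpha ∧ beta is (alpha_i * beta_j - alpha_j * beta_i). Collecting: alpha ∧ beta = (x*(x + 2*y)) dx ∧ dy + (x*y) dx ∧ dz + (2*y^2) dy ∧ dz.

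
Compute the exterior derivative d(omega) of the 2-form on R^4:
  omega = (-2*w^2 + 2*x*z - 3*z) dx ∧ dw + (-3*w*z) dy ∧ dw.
d(omega) = (3 - 2*x) dx ∧ dz ∧ dw + (3*w) dy ∧ dz ∧ dw

For a 2-form omega = sum_{i<j} g_{ij} dx_i ∧ dx_j, the exterior derivative is
  d(omega) = sum_{i<j} d(g_{ij}) ∧ dx_i ∧ dx_j = sum_{i<j, k} (∂g_{ij}/∂x_k) dx_k ∧ dx_i ∧ dx_j.
Expand each term, using dx_k ∧ dx_i ∧ dx_j = sgn(permutation) dx_{(a)} ∧ dx_{(b)} ∧ dx_{(c)} with (a < b < c) sorted:
  d(-2*w^2 + 2*x*z - 3*z) includes (∂/∂z)(-2*w^2 + 2*x*z - 3*z) dz = (2*x - 3) dz, which multiplied by dx ∧ dw gives (3 - 2*x) dx ∧ dz ∧ dw
  d(-3*w*z) includes (∂/∂z)(-3*w*z) dz = (-3*w) dz, which multiplied by dy ∧ dw gives (3*w) dy ∧ dz ∧ dw
Collecting like 3-forms: d(omega) = (3 - 2*x) dx ∧ dz ∧ dw + (3*w) dy ∧ dz ∧ dw.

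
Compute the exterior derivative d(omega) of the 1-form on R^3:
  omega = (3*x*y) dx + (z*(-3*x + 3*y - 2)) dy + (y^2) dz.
d(omega) = (-3*x - 3*z) dx ∧ dy + (3*x - y + 2) dy ∧ dz

For a 1-form omega = sum_i f_i dx_i, the exterior derivative is
  d(omega) = sum_{i < j} (∂f_j/∂x_i - ∂f_i/∂x_j) dx_i ∧ dx_j.
  coefficient of dx ∧ dy: ∂f_2/∂x - ∂f_1/∂y = ∂(z*(-3*x + 3*y - 2))/∂x - ∂(3*x*y)/∂y = -3*x - 3*z
  coefficient of dy ∧ dz: ∂f_3/∂y - ∂f_2/∂z = ∂(y^2)/∂y - ∂(z*(-3*x + 3*y - 2))/∂z = 3*x - y + 2
Assembling: d(omega) = (-3*x - 3*z) dx ∧ dy + (3*x - y + 2) dy ∧ dz.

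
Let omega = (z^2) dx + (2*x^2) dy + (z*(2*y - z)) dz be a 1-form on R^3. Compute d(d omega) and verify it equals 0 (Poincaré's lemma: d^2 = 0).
d(d omega) = 0

Step 1: d omega = sum_{i<j} (∂f_j/∂x_i - ∂f_i/∂x_j) dx_i ∧ dx_j:
  coeff of dx ∧ dy: 4*x
  coeff of dx ∧ dz: -2*z
  coeff of dy ∧ dz: 2*z
Step 2: Apply d again to each 2-form coefficient. The only possible 3-form in R^3 is dx ∧ dy ∧ dz, with coefficient
  ∂(coeff of dy∧dz)/∂x - ∂(coeff of dx∧dz)/∂y + ∂(coeff of dx∧dy)/∂z
  = ∂/∂x (2*z) - ∂/∂y (-2*z) + ∂/∂z (4*x).
Each of these terms simplifies to sums of mixed partials that cancel in pairs. The result is 0 (by equality of mixed partials for smooth functions — Schwarz / Clairaut).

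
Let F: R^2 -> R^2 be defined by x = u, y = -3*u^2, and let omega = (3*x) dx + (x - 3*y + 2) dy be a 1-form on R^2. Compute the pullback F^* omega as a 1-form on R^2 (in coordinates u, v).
F^* omega = (3*u*(-18*u^2 - 2*u - 3)) du

Using F^*(f dg) = (f ∘ F) d(g ∘ F), substitute each coordinate x_i by F_i(u, v) in f_i, and replace dx_i by d F_i = (∂F_i/∂u) du + (∂F_i/∂v) dv.
  For the x component: f_1(F) = 3*u; d F_1 = (1) du + (0) dv
  For the y component: f_2(F) = 9*u^2 + u + 2; d F_2 = (-6*u) du + (0) dv
Combining and collecting du, dv coefficients:
  coeff of du: 3*u*(-18*u^2 - 2*u - 3)
  coeff of dv: 0
F^* omega = (3*u*(-18*u^2 - 2*u - 3)) du.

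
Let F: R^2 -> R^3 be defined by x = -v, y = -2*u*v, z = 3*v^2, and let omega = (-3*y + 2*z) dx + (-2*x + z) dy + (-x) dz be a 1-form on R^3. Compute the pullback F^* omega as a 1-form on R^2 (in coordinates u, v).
F^* omega = (v^2*(-6*v - 4)) du + (2*u*v*(-3*v - 5)) dv

Using F^*(f dg) = (f ∘ F) d(g ∘ F), substitute each coordinate x_i by F_i(u, v) in f_i, and replace dx_i by d F_i = (∂F_i/∂u) du + (∂F_i/∂v) dv.
  For the x component: f_1(F) = 6*v*(u + v); d F_1 = (0) du + (-1) dv
  For the y component: f_2(F) = v*(3*v + 2); d F_2 = (-2*v) du + (-2*u) dv
  For the z component: f_3(F) = v; d F_3 = (0) du + (6*v) dv
Combining and collecting du, dv coefficients:
  coeff of du: v^2*(-6*v - 4)
  coeff of dv: 2*u*v*(-3*v - 5)
F^* omega = (v^2*(-6*v - 4)) du + (2*u*v*(-3*v - 5)) dv.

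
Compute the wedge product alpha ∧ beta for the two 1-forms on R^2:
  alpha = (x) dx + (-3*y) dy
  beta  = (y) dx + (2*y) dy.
alpha ∧ beta = (y*(2*x + 3*y)) dx ∧ dy

Distribute the wedge, using dx_i ∧ dx_j = -dx_j ∧ dx_i and dx_i ∧ dx_i = 0. For each pair (i, j) with i < j, the coefficient of dx_i ∧ dx_j in alpha ∧ beta is (alpha_i * beta_j - alpha_j * beta_i). Collecting: alpha ∧ beta = (y*(2*x + 3*y)) dx ∧ dy.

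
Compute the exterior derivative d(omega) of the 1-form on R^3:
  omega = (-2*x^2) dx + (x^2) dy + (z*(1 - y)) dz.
d(omega) = (2*x) dx ∧ dy + (-z) dy ∧ dz

For a 1-form omega = sum_i f_i dx_i, the exterior derivative is
  d(omega) = sum_{i < j} (∂f_j/∂x_i - ∂f_i/∂x_j) dx_i ∧ dx_j.
  coefficient of dx ∧ dy: ∂f_2/∂x - ∂f_1/∂y = ∂(x^2)/∂x - ∂(-2*x^2)/∂y = 2*x
  coefficient of dy ∧ dz: ∂f_3/∂y - ∂f_2/∂z = ∂(z*(1 - y))/∂y - ∂(x^2)/∂z = -z
Assembling: d(omega) = (2*x) dx ∧ dy + (-z) dy ∧ dz.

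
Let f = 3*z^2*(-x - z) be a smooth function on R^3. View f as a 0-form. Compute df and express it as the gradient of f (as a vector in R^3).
df = (-3*z^2) dx + (0) dy + (3*z*(-2*x - 3*z)) dz; grad f = (-3*z^2, 0, 3*z*(-2*x - 3*z))

For a 0-form f, d f = (∂f/∂x) dx + (∂f/∂y) dy + (∂f/∂z) dz. The components of the vector representation are exactly the entries of grad f in Cartesian coordinates:
  ∂f/∂x = -3*z^2
  ∂f/∂y = 0
  ∂f/∂z = 3*z*(-2*x - 3*z).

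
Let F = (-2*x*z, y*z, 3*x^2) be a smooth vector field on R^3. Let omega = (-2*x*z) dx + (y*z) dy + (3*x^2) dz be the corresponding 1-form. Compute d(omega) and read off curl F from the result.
d(omega) = (-y) dy ∧ dz + (-8*x) dz ∧ dx + (0) dx ∧ dy; curl F = (-y, -8*x, 0)

d omega = sum_{i<j} (∂f_j/∂x_i - ∂f_i/∂x_j) dx_i ∧ dx_j. Under the identification (dy ∧ dz, dz ∧ dx, dx ∧ dy) ↔ (e_x, e_y, e_z), the coefficients are exactly the components of curl F. Compute:
  ∂R/∂y - ∂Q/∂z = (0) - (y) = -y
  ∂P/∂z - ∂R/∂x = (-2*x) - (6*x) = -8*x
  ∂Q/∂x - ∂P/∂y = (0) - (0) = 0.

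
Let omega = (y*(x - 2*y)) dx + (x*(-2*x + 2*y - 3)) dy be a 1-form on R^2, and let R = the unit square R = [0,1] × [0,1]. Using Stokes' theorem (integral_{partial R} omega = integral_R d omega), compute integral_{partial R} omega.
integral_(partial R) omega = -5/2

Stokes: integral_partial_R omega = integral_R d omega with d omega = (∂Q/∂x - ∂P/∂y) dx ∧ dy.
  ∂Q/∂x = -4*x + 2*y - 3
  ∂P/∂y = x - 4*y
  integrand = ∂Q/∂x - ∂P/∂y = -5*x + 6*y - 3.
Integrating over R: integral_0^1 integral_0^1 (-5*x + 6*y - 3) dx dy = -5/2.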